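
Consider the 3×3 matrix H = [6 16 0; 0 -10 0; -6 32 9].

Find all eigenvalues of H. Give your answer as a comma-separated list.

The characteristic polynomial is p(λ) = det(λI - H).
Expanding along the first row, p(λ) = λ^3 - 5λ^2 - 96λ + 540.
Try λ = 6: p(6) = 0, so 6 is a root.
Factor out (λ - 6): p(λ) = (λ - 6)·(λ^2 + λ - 90).
The quadratic factors as (λ + 10)·(λ - 9).
Eigenvalues: -10, 6, 9.

-10, 6, 9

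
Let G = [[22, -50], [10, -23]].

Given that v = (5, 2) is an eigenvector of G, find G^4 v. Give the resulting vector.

First find the eigenvalue: Gv = (10, 4) = 2·(5, 2), so λ = 2.
Then G^4 v = λ^4·v = 2^4·(5, 2) = 16·(5, 2) = (80, 32).

(80, 32)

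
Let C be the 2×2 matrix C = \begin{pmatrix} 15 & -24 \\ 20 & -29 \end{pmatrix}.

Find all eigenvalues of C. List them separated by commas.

-9, -5

det(C - lambda·I) = (15 - lambda)(-29 - lambda) - (-24)·(20) = lambda^2 + 14·lambda + 45.
This factors as (lambda + 9)·(lambda + 5) = 0.
Eigenvalues: -9, -5.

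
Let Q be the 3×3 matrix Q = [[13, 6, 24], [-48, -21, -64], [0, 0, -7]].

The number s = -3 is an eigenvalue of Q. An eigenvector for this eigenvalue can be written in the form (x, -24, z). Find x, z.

We need (Q + 3I)v = 0.
Q + 3I = [[16, 6, 24], [-48, -18, -64], [0, 0, -4]].
Row 1: (16)·x + (6)·-24 + (24)·z = 0
Row 2: (-48)·x + (-18)·-24 + (-64)·z = 0
Row 3: (0)·x + (0)·-24 + (-4)·z = 0
Solving gives x = 9, z = 0.
Check: Q·(9, -24, 0) = (-27, 72, 0) = -3·(9, -24, 0).

9, 0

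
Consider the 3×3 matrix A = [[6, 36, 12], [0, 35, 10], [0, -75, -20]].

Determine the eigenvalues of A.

5, 6, 10

Set up det(sI - A) = 0.
Expanding along the first row, p(s) = s^3 - 21s^2 + 140s - 300.
Since p(5) = 0, s = 5 is a root.
Factor out (s - 5): p(s) = (s - 5)·(s^2 - 16s + 60).
The quadratic factors as (s - 6)·(s - 10).
Eigenvalues: 5, 6, 10.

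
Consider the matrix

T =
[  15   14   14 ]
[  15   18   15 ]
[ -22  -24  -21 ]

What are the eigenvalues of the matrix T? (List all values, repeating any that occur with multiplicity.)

The characteristic polynomial is p(λ) = det(λI - T).
Cofactor expansion gives p(λ) = λ^3 - 12λ^2 + 35λ - 24.
Rational-root test: λ = 1 gives p(1) = 0.
Dividing by (λ - 1) leaves λ^2 - 11λ + 24.
The quadratic factors as (λ - 3)·(λ - 8).
Eigenvalues: 1, 3, 8.

1, 3, 8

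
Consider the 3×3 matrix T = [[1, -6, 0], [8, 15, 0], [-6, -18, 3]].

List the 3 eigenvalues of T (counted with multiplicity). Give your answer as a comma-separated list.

The characteristic polynomial is p(μ) = det(μI - T).
Expanding along the first row, p(μ) = μ^3 - 19μ^2 + 111μ - 189.
Try μ = 7: p(7) = 0, so 7 is a root.
Dividing by (μ - 7) leaves μ^2 - 12μ + 27.
The quadratic factors as (μ - 3)·(μ - 9).
Eigenvalues: 3, 7, 9.

3, 7, 9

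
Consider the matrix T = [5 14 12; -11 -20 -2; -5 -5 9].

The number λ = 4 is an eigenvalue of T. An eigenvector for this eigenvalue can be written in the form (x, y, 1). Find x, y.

2, -1

We need (T - 4I)v = 0.
T - 4I = [[1, 14, 12], [-11, -24, -2], [-5, -5, 5]].
Row 1: (1)·x + (14)·y + (12)·1 = 0
Row 2: (-11)·x + (-24)·y + (-2)·1 = 0
Row 3: (-5)·x + (-5)·y + (5)·1 = 0
Solving gives x = 2, y = -1.
Check: T·(2, -1, 1) = (8, -4, 4) = 4·(2, -1, 1).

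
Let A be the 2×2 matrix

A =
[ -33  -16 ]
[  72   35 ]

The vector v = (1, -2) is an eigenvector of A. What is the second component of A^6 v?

First find the eigenvalue: Av = (-1, 2) = -1·(1, -2), so λ = -1.
Then A^6 v = λ^6·v = (-1)^6·(1, -2) = 1·(1, -2) = (1, -2).

-2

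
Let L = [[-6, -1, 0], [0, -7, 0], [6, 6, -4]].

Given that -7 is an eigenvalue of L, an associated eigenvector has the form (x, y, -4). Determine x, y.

We need (L + 7I)v = 0.
L + 7I = [[1, -1, 0], [0, 0, 0], [6, 6, 3]].
Row 1: (1)·x + (-1)·y + (0)·-4 = 0
Row 2: (0)·x + (0)·y + (0)·-4 = 0
Row 3: (6)·x + (6)·y + (3)·-4 = 0
Solving gives x = 1, y = 1.
Check: L·(1, 1, -4) = (-7, -7, 28) = -7·(1, 1, -4).

1, 1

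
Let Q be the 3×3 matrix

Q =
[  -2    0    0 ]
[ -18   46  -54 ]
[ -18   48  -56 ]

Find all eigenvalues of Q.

-8, -2, -2

Compute the characteristic polynomial p(λ) = det(λI - Q).
Expanding the 3×3 determinant: p(λ) = λ^3 + 12λ^2 + 36λ + 32.
Rational-root test: λ = -2 gives p(-2) = 0.
Factor out (λ + 2): p(λ) = (λ + 2)·(λ^2 + 10λ + 16).
The quadratic factors as (λ + 8)·(λ + 2).
Eigenvalues: -8, -2, -2.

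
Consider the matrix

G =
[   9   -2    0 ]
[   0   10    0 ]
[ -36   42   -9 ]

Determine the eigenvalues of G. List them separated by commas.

-9, 9, 10

Set up det(lambda·I - G) = 0.
Cofactor expansion gives p(lambda) = lambda^3 - 10·lambda^2 - 81·lambda + 810.
Rational-root test: lambda = -9 gives p(-9) = 0.
Dividing by (lambda + 9) leaves lambda^2 - 19·lambda + 90.
The quadratic factors as (lambda - 9)·(lambda - 10).
Eigenvalues: -9, 9, 10.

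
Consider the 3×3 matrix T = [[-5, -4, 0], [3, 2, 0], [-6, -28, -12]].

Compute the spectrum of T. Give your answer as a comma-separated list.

-12, -2, -1

The characteristic polynomial is p(λ) = det(λI - T).
Expanding along the first row, p(λ) = λ^3 + 15λ^2 + 38λ + 24.
Since p(-1) = 0, λ = -1 is a root.
Dividing by (λ + 1) leaves λ^2 + 14λ + 24.
The quadratic factors as (λ + 12)·(λ + 2).
Eigenvalues: -12, -2, -1.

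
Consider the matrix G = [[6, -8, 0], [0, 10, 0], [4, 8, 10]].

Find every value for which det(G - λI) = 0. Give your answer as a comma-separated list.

Compute the characteristic polynomial p(lambda) = det(lambda·I - G).
Cofactor expansion gives p(lambda) = lambda^3 - 26·lambda^2 + 220·lambda - 600.
Rational-root test: lambda = 6 gives p(6) = 0.
Factor out (lambda - 6): p(lambda) = (lambda - 6)·(lambda^2 - 20·lambda + 100).
The quadratic factor is (lambda - 10)^2.
Eigenvalues: 6, 10, 10.

6, 10, 10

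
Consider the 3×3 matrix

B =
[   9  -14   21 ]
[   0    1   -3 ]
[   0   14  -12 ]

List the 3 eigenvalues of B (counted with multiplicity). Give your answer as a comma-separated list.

-6, -5, 9

The characteristic polynomial is p(r) = det(rI - B).
Cofactor expansion gives p(r) = r^3 + 2r^2 - 69r - 270.
Rational-root test: r = 9 gives p(9) = 0.
Dividing by (r - 9) leaves r^2 + 11r + 30.
The quadratic factors as (r + 6)·(r + 5).
Eigenvalues: -6, -5, 9.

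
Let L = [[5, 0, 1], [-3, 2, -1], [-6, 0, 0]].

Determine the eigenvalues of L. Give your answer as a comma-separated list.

2, 2, 3

Set up det(rI - L) = 0.
Cofactor expansion gives p(r) = r^3 - 7r^2 + 16r - 12.
Rational-root test: r = 3 gives p(3) = 0.
Dividing by (r - 3) leaves r^2 - 4r + 4.
The quadratic factor is (r - 2)^2.
Eigenvalues: 2, 2, 3.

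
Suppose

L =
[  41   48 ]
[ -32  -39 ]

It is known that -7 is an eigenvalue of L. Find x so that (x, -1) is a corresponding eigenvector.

We need (L + 7I)v = 0.
L + 7I = [[48, 48], [-32, -32]].
Row 1: (48)·x + (48)·-1 = 0
Row 2: (-32)·x + (-32)·-1 = 0
Solving gives x = 1.
Check: L·(1, -1) = (-7, 7) = -7·(1, -1).

1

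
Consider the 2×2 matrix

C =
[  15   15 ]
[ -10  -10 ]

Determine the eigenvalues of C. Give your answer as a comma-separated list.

det(C - λI) = (15 - λ)(-10 - λ) - (15)·(-10) = λ^2 - 5λ.
This factors as λ·(λ - 5) = 0.
Eigenvalues: 0, 5.

0, 5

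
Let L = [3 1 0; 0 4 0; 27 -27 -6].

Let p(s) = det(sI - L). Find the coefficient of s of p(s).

-30

p(s) = s^3 - s^2 - 30s + 72.
The coefficient of s is -30.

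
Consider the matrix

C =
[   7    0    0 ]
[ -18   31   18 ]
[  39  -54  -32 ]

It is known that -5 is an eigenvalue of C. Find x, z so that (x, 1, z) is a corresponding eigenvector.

We need (C + 5I)v = 0.
C + 5I = [[12, 0, 0], [-18, 36, 18], [39, -54, -27]].
Row 1: (12)·x + (0)·1 + (0)·z = 0
Row 2: (-18)·x + (36)·1 + (18)·z = 0
Row 3: (39)·x + (-54)·1 + (-27)·z = 0
Solving gives x = 0, z = -2.
Check: C·(0, 1, -2) = (0, -5, 10) = -5·(0, 1, -2).

0, -2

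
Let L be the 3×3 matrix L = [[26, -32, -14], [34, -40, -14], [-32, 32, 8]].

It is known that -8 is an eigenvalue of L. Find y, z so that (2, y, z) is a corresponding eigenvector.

3, -2

We need (L + 8I)v = 0.
L + 8I = [[34, -32, -14], [34, -32, -14], [-32, 32, 16]].
Row 1: (34)·2 + (-32)·y + (-14)·z = 0
Row 2: (34)·2 + (-32)·y + (-14)·z = 0
Row 3: (-32)·2 + (32)·y + (16)·z = 0
Solving gives y = 3, z = -2.
Check: L·(2, 3, -2) = (-16, -24, 16) = -8·(2, 3, -2).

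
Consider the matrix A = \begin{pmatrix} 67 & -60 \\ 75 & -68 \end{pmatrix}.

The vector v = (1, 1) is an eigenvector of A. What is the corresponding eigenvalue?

Compute Av: A·(1, 1) = (7, 7).
Since Av = λv, compare component 1: 7 = λ·1, so λ = 7.

7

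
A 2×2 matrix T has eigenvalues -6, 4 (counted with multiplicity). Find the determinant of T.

det(T) is the product of the eigenvalues: (-6) · (4) = -24.

-24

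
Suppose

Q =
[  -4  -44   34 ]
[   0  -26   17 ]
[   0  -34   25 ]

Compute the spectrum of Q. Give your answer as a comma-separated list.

-9, -4, 8

Compute the characteristic polynomial p(s) = det(sI - Q).
Cofactor expansion gives p(s) = s^3 + 5s^2 - 68s - 288.
Since p(-4) = 0, s = -4 is a root.
Factor out (s + 4): p(s) = (s + 4)·(s^2 + s - 72).
The quadratic factors as (s + 9)·(s - 8).
Eigenvalues: -9, -4, 8.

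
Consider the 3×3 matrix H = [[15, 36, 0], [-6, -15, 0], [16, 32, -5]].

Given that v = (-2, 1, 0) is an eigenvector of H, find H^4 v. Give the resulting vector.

(-162, 81, 0)

First find the eigenvalue: Hv = (6, -3, 0) = -3·(-2, 1, 0), so λ = -3.
Then H^4 v = λ^4·v = (-3)^4·(-2, 1, 0) = 81·(-2, 1, 0) = (-162, 81, 0).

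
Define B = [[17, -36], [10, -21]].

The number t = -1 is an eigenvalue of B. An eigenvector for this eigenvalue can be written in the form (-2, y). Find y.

-1

We need (B + 1I)v = 0.
B + 1I = [[18, -36], [10, -20]].
Row 1: (18)·-2 + (-36)·y = 0
Row 2: (10)·-2 + (-20)·y = 0
Solving gives y = -1.
Check: B·(-2, -1) = (2, 1) = -1·(-2, -1).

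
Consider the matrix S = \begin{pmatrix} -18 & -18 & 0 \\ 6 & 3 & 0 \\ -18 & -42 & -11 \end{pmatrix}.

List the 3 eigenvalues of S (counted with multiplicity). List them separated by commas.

-11, -9, -6

Compute the characteristic polynomial p(λ) = det(λI - S).
Expanding the 3×3 determinant: p(λ) = λ^3 + 26λ^2 + 219λ + 594.
Since p(-6) = 0, λ = -6 is a root.
Dividing by (λ + 6) leaves λ^2 + 20λ + 99.
The quadratic factors as (λ + 11)·(λ + 9).
Eigenvalues: -11, -9, -6.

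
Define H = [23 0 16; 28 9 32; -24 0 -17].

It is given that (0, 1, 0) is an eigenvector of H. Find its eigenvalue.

9

Compute Hv: H·(0, 1, 0) = (0, 9, 0).
Since Hv = λv, compare component 2: 9 = λ·1, so λ = 9.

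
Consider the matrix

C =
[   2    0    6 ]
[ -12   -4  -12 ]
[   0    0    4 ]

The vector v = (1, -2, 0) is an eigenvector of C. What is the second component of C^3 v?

-16

First find the eigenvalue: Cv = (2, -4, 0) = 2·(1, -2, 0), so λ = 2.
Then C^3 v = λ^3·v = 2^3·(1, -2, 0) = 8·(1, -2, 0) = (8, -16, 0).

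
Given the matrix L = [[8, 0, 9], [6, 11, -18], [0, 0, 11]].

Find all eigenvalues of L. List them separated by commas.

8, 11, 11

Compute the characteristic polynomial p(r) = det(rI - L).
Expanding the 3×3 determinant: p(r) = r^3 - 30r^2 + 297r - 968.
Since p(8) = 0, r = 8 is a root.
Dividing by (r - 8) leaves r^2 - 22r + 121.
The quadratic factor is (r - 11)^2.
Eigenvalues: 8, 11, 11.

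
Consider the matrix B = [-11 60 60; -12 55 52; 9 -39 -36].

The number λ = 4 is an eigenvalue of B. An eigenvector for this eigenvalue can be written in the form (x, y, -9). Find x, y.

We need (B - 4I)v = 0.
B - 4I = [[-15, 60, 60], [-12, 51, 52], [9, -39, -40]].
Row 1: (-15)·x + (60)·y + (60)·-9 = 0
Row 2: (-12)·x + (51)·y + (52)·-9 = 0
Row 3: (9)·x + (-39)·y + (-40)·-9 = 0
Solving gives x = 12, y = 12.
Check: B·(12, 12, -9) = (48, 48, -36) = 4·(12, 12, -9).

12, 12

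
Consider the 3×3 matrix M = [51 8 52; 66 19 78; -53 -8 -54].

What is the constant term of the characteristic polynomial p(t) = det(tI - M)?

154

p(0) = det(0·I − M) = det(−M) = (−1)^3·det(M).
det(M) = -154, so p(0) = 154.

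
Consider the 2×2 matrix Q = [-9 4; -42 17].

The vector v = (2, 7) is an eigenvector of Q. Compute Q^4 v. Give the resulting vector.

(1250, 4375)

First find the eigenvalue: Qv = (10, 35) = 5·(2, 7), so λ = 5.
Then Q^4 v = λ^4·v = 5^4·(2, 7) = 625·(2, 7) = (1250, 4375).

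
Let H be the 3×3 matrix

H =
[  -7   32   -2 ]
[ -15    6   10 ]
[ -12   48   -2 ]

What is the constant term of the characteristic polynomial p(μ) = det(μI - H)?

p(0) = det(0·I − H) = det(−H) = (−1)^3·det(H).
det(H) = -60, so p(0) = 60.

60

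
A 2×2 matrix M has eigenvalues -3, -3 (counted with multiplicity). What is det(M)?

det(M) is the product of the eigenvalues: (-3) · (-3) = 9.

9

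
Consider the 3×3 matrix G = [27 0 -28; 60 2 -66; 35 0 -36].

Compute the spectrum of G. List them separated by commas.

Set up det(λI - G) = 0.
Cofactor expansion gives p(λ) = λ^3 + 7λ^2 - 10λ - 16.
Rational-root test: λ = 2 gives p(2) = 0.
Dividing by (λ - 2) leaves λ^2 + 9λ + 8.
The quadratic factors as (λ + 8)·(λ + 1).
Eigenvalues: -8, -1, 2.

-8, -1, 2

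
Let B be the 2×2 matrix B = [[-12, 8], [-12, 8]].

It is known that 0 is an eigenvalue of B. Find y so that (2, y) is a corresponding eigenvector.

We need (B)v = 0.
B = [[-12, 8], [-12, 8]].
Row 1: (-12)·2 + (8)·y = 0
Row 2: (-12)·2 + (8)·y = 0
Solving gives y = 3.
Check: B·(2, 3) = (0, 0) = 0·(2, 3).

3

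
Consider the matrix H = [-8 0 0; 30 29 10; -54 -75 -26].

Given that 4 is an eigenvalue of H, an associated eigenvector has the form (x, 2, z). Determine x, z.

We need (H - 4I)v = 0.
H - 4I = [[-12, 0, 0], [30, 25, 10], [-54, -75, -30]].
Row 1: (-12)·x + (0)·2 + (0)·z = 0
Row 2: (30)·x + (25)·2 + (10)·z = 0
Row 3: (-54)·x + (-75)·2 + (-30)·z = 0
Solving gives x = 0, z = -5.
Check: H·(0, 2, -5) = (0, 8, -20) = 4·(0, 2, -5).

0, -5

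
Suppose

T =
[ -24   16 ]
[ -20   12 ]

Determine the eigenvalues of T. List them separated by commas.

-8, -4

det(T - rI) = (-24 - r)(12 - r) - (16)·(-20) = r^2 + 12r + 32.
This factors as (r + 8)·(r + 4) = 0.
Eigenvalues: -8, -4.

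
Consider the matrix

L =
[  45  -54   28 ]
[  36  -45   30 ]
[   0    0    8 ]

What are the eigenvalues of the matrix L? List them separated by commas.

Set up det(lambda·I - L) = 0.
Cofactor expansion gives p(lambda) = lambda^3 - 8·lambda^2 - 81·lambda + 648.
Since p(9) = 0, lambda = 9 is a root.
Dividing by (lambda - 9) leaves lambda^2 + lambda - 72.
The quadratic factors as (lambda + 9)·(lambda - 8).
Eigenvalues: -9, 8, 9.

-9, 8, 9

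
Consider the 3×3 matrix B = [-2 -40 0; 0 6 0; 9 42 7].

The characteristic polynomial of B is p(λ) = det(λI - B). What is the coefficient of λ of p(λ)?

p(λ) = λ^3 - 11λ^2 + 16λ + 84.
The coefficient of λ is 16.

16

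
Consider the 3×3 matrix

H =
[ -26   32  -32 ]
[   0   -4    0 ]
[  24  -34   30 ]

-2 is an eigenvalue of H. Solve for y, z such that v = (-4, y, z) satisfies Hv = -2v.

0, 3

We need (H + 2I)v = 0.
H + 2I = [[-24, 32, -32], [0, -2, 0], [24, -34, 32]].
Row 1: (-24)·-4 + (32)·y + (-32)·z = 0
Row 2: (0)·-4 + (-2)·y + (0)·z = 0
Row 3: (24)·-4 + (-34)·y + (32)·z = 0
Solving gives y = 0, z = 3.
Check: H·(-4, 0, 3) = (8, 0, -6) = -2·(-4, 0, 3).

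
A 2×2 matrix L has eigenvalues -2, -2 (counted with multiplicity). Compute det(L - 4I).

36

If L has eigenvalues -2, -2, then L - 4I has eigenvalues -6, -6.
det(L - 4I) = (-6) · (-6) = 36.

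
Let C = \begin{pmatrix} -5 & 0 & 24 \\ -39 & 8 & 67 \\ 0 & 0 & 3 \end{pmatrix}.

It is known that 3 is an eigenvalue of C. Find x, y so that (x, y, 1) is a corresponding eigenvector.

3, 10

We need (C - 3I)v = 0.
C - 3I = [[-8, 0, 24], [-39, 5, 67], [0, 0, 0]].
Row 1: (-8)·x + (0)·y + (24)·1 = 0
Row 2: (-39)·x + (5)·y + (67)·1 = 0
Row 3: (0)·x + (0)·y + (0)·1 = 0
Solving gives x = 3, y = 10.
Check: C·(3, 10, 1) = (9, 30, 3) = 3·(3, 10, 1).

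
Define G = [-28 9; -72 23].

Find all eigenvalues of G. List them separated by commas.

-4, -1

det(G - lambda·I) = (-28 - lambda)(23 - lambda) - (9)·(-72) = lambda^2 + 5·lambda + 4.
This factors as (lambda + 4)·(lambda + 1) = 0.
Eigenvalues: -4, -1.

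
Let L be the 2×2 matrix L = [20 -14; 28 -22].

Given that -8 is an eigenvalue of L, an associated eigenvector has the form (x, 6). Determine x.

3

We need (L + 8I)v = 0.
L + 8I = [[28, -14], [28, -14]].
Row 1: (28)·x + (-14)·6 = 0
Row 2: (28)·x + (-14)·6 = 0
Solving gives x = 3.
Check: L·(3, 6) = (-24, -48) = -8·(3, 6).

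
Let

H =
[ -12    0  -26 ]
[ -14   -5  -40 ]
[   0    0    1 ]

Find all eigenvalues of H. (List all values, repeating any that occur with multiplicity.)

-12, -5, 1

The characteristic polynomial is p(lambda) = det(lambda·I - H).
Expanding along the first row, p(lambda) = lambda^3 + 16·lambda^2 + 43·lambda - 60.
Try lambda = 1: p(1) = 0, so 1 is a root.
Dividing by (lambda - 1) leaves lambda^2 + 17·lambda + 60.
The quadratic factors as (lambda + 12)·(lambda + 5).
Eigenvalues: -12, -5, 1.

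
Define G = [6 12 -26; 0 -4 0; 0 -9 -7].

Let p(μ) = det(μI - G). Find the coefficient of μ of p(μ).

p(μ) = μ^3 + 5μ^2 - 38μ - 168.
The coefficient of μ is -38.

-38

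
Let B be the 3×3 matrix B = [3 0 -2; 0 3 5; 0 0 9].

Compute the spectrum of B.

B is upper triangular, so its eigenvalues are the diagonal entries.
Diagonal: 3, 3, 9.

3, 3, 9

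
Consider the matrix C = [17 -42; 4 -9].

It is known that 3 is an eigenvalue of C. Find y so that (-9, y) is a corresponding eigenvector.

We need (C - 3I)v = 0.
C - 3I = [[14, -42], [4, -12]].
Row 1: (14)·-9 + (-42)·y = 0
Row 2: (4)·-9 + (-12)·y = 0
Solving gives y = -3.
Check: C·(-9, -3) = (-27, -9) = 3·(-9, -3).

-3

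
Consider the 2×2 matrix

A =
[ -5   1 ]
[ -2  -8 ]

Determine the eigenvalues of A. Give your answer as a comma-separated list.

det(A - rI) = (-5 - r)(-8 - r) - (1)·(-2) = r^2 + 13r + 42.
This factors as (r + 7)·(r + 6) = 0.
Eigenvalues: -7, -6.

-7, -6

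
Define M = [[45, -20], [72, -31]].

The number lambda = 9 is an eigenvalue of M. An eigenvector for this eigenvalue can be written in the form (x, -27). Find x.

We need (M - 9I)v = 0.
M - 9I = [[36, -20], [72, -40]].
Row 1: (36)·x + (-20)·-27 = 0
Row 2: (72)·x + (-40)·-27 = 0
Solving gives x = -15.
Check: M·(-15, -27) = (-135, -243) = 9·(-15, -27).

-15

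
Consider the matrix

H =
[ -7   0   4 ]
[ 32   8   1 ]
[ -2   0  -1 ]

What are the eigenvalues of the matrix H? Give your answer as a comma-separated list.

Compute the characteristic polynomial p(r) = det(rI - H).
Expanding the 3×3 determinant: p(r) = r^3 - 49r - 120.
Try r = -5: p(-5) = 0, so -5 is a root.
Dividing by (r + 5) leaves r^2 - 5r - 24.
The quadratic factors as (r + 3)·(r - 8).
Eigenvalues: -5, -3, 8.

-5, -3, 8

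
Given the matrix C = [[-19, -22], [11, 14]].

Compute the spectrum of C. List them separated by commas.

-8, 3

det(C - rI) = (-19 - r)(14 - r) - (-22)·(11) = r^2 + 5r - 24.
This factors as (r + 8)·(r - 3) = 0.
Eigenvalues: -8, 3.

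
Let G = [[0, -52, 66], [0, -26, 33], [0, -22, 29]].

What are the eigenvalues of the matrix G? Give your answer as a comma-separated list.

-4, 0, 7

The characteristic polynomial is p(μ) = det(μI - G).
Expanding the 3×3 determinant: p(μ) = μ^3 - 3μ^2 - 28μ.
Since p(0) = 0, μ = 0 is a root.
Factor out μ: p(μ) = μ·(μ^2 - 3μ - 28).
The quadratic factors as (μ + 4)·(μ - 7).
Eigenvalues: -4, 0, 7.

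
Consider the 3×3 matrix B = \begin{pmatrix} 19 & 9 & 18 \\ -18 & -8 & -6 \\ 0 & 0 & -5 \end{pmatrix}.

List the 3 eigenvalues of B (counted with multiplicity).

Set up det(λI - B) = 0.
Cofactor expansion gives p(λ) = λ^3 - 6λ^2 - 45λ + 50.
Rational-root test: λ = 1 gives p(1) = 0.
Dividing by (λ - 1) leaves λ^2 - 5λ - 50.
The quadratic factors as (λ + 5)·(λ - 10).
Eigenvalues: -5, 1, 10.

-5, 1, 10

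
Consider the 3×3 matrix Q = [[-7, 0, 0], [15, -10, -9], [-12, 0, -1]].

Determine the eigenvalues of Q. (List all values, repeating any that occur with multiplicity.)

-10, -7, -1

Compute the characteristic polynomial p(r) = det(rI - Q).
Cofactor expansion gives p(r) = r^3 + 18r^2 + 87r + 70.
Since p(-1) = 0, r = -1 is a root.
Factor out (r + 1): p(r) = (r + 1)·(r^2 + 17r + 70).
The quadratic factors as (r + 10)·(r + 7).
Eigenvalues: -10, -7, -1.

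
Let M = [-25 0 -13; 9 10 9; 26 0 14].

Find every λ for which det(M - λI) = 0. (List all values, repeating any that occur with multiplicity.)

-12, 1, 10

Set up det(μI - M) = 0.
Cofactor expansion gives p(μ) = μ^3 + μ^2 - 122μ + 120.
Since p(1) = 0, μ = 1 is a root.
Factor out (μ - 1): p(μ) = (μ - 1)·(μ^2 + 2μ - 120).
The quadratic factors as (μ + 12)·(μ - 10).
Eigenvalues: -12, 1, 10.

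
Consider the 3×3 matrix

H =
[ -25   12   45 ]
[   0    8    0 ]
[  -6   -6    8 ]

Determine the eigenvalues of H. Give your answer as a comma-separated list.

Compute the characteristic polynomial p(λ) = det(λI - H).
Expanding the 3×3 determinant: p(λ) = λ^3 + 9λ^2 - 66λ - 560.
Rational-root test: λ = -10 gives p(-10) = 0.
Factor out (λ + 10): p(λ) = (λ + 10)·(λ^2 - λ - 56).
The quadratic factors as (λ + 7)·(λ - 8).
Eigenvalues: -10, -7, 8.

-10, -7, 8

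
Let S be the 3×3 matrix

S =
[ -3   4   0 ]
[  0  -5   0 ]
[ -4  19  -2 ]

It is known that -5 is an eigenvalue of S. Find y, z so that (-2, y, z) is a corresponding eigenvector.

We need (S + 5I)v = 0.
S + 5I = [[2, 4, 0], [0, 0, 0], [-4, 19, 3]].
Row 1: (2)·-2 + (4)·y + (0)·z = 0
Row 2: (0)·-2 + (0)·y + (0)·z = 0
Row 3: (-4)·-2 + (19)·y + (3)·z = 0
Solving gives y = 1, z = -9.
Check: S·(-2, 1, -9) = (10, -5, 45) = -5·(-2, 1, -9).

1, -9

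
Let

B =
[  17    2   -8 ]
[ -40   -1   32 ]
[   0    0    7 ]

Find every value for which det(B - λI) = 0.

7, 7, 9

Set up det(λI - B) = 0.
Expanding along the first row, p(λ) = λ^3 - 23λ^2 + 175λ - 441.
Rational-root test: λ = 7 gives p(7) = 0.
Dividing by (λ - 7) leaves λ^2 - 16λ + 63.
The quadratic factors as (λ - 7)·(λ - 9).
Eigenvalues: 7, 7, 9.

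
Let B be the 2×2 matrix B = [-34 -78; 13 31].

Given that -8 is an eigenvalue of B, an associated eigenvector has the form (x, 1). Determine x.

We need (B + 8I)v = 0.
B + 8I = [[-26, -78], [13, 39]].
Row 1: (-26)·x + (-78)·1 = 0
Row 2: (13)·x + (39)·1 = 0
Solving gives x = -3.
Check: B·(-3, 1) = (24, -8) = -8·(-3, 1).

-3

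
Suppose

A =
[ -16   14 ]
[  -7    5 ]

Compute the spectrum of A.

det(A - λI) = (-16 - λ)(5 - λ) - (14)·(-7) = λ^2 + 11λ + 18.
This factors as (λ + 9)·(λ + 2) = 0.
Eigenvalues: -9, -2.

-9, -2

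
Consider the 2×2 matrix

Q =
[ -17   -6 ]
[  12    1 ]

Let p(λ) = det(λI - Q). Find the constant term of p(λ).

55

p(λ) = λ^2 + 16λ + 55.
The constant term is 55.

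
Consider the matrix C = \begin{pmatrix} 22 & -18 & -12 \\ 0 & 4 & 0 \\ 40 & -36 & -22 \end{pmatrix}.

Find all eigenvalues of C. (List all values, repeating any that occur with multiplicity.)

-2, 2, 4

Compute the characteristic polynomial p(t) = det(tI - C).
Expanding the 3×3 determinant: p(t) = t^3 - 4t^2 - 4t + 16.
Since p(-2) = 0, t = -2 is a root.
Factor out (t + 2): p(t) = (t + 2)·(t^2 - 6t + 8).
The quadratic factors as (t - 2)·(t - 4).
Eigenvalues: -2, 2, 4.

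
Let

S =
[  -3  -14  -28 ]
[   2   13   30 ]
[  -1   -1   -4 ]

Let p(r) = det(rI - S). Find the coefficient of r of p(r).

-49

p(r) = r^3 - 6r^2 - 49r - 66.
The coefficient of r is -49.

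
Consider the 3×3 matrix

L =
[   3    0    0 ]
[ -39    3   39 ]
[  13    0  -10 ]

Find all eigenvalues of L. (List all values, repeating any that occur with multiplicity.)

-10, 3, 3

The characteristic polynomial is p(μ) = det(μI - L).
Expanding along the first row, p(μ) = μ^3 + 4μ^2 - 51μ + 90.
Try μ = 3: p(3) = 0, so 3 is a root.
Factor out (μ - 3): p(μ) = (μ - 3)·(μ^2 + 7μ - 30).
The quadratic factors as (μ + 10)·(μ - 3).
Eigenvalues: -10, 3, 3.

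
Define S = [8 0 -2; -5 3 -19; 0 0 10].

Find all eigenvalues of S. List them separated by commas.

Compute the characteristic polynomial p(λ) = det(λI - S).
Expanding the 3×3 determinant: p(λ) = λ^3 - 21λ^2 + 134λ - 240.
Try λ = 3: p(3) = 0, so 3 is a root.
Dividing by (λ - 3) leaves λ^2 - 18λ + 80.
The quadratic factors as (λ - 8)·(λ - 10).
Eigenvalues: 3, 8, 10.

3, 8, 10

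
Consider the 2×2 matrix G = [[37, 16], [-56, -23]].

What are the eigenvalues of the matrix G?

det(G - rI) = (37 - r)(-23 - r) - (16)·(-56) = r^2 - 14r + 45.
This factors as (r - 5)·(r - 9) = 0.
Eigenvalues: 5, 9.

5, 9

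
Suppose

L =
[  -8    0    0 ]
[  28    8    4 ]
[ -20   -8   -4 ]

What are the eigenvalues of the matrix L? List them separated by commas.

-8, 0, 4

Compute the characteristic polynomial p(t) = det(tI - L).
Expanding along the first row, p(t) = t^3 + 4t^2 - 32t.
Try t = 0: p(0) = 0, so 0 is a root.
Dividing by t leaves t^2 + 4t - 32.
The quadratic factors as (t + 8)·(t - 4).
Eigenvalues: -8, 0, 4.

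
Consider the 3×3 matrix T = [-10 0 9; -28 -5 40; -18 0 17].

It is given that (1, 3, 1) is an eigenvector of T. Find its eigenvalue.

-1

Compute Tv: T·(1, 3, 1) = (-1, -3, -1).
Since Tv = λv, compare component 1: -1 = λ·1, so λ = -1.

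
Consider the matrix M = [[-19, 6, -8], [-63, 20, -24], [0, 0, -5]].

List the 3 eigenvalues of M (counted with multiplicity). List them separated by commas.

-5, -1, 2

The characteristic polynomial is p(λ) = det(λI - M).
Expanding along the first row, p(λ) = λ^3 + 4λ^2 - 7λ - 10.
Since p(-1) = 0, λ = -1 is a root.
Factor out (λ + 1): p(λ) = (λ + 1)·(λ^2 + 3λ - 10).
The quadratic factors as (λ + 5)·(λ - 2).
Eigenvalues: -5, -1, 2.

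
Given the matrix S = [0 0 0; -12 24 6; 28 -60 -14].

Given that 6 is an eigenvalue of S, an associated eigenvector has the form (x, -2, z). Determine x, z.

0, 6

We need (S - 6I)v = 0.
S - 6I = [[-6, 0, 0], [-12, 18, 6], [28, -60, -20]].
Row 1: (-6)·x + (0)·-2 + (0)·z = 0
Row 2: (-12)·x + (18)·-2 + (6)·z = 0
Row 3: (28)·x + (-60)·-2 + (-20)·z = 0
Solving gives x = 0, z = 6.
Check: S·(0, -2, 6) = (0, -12, 36) = 6·(0, -2, 6).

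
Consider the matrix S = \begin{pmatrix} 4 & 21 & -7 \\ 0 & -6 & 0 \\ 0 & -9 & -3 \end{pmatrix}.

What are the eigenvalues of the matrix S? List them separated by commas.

-6, -3, 4

The characteristic polynomial is p(lambda) = det(lambda·I - S).
Cofactor expansion gives p(lambda) = lambda^3 + 5·lambda^2 - 18·lambda - 72.
Rational-root test: lambda = 4 gives p(4) = 0.
Factor out (lambda - 4): p(lambda) = (lambda - 4)·(lambda^2 + 9·lambda + 18).
The quadratic factors as (lambda + 6)·(lambda + 3).
Eigenvalues: -6, -3, 4.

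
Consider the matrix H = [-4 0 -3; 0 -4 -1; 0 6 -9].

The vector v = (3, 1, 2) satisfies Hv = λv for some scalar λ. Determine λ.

-6

Compute Hv: H·(3, 1, 2) = (-18, -6, -12).
Since Hv = λv, compare component 1: -18 = λ·3, so λ = -6.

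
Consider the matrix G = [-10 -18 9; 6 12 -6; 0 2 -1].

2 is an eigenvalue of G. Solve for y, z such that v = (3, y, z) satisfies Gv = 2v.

-3, -2

We need (G - 2I)v = 0.
G - 2I = [[-12, -18, 9], [6, 10, -6], [0, 2, -3]].
Row 1: (-12)·3 + (-18)·y + (9)·z = 0
Row 2: (6)·3 + (10)·y + (-6)·z = 0
Row 3: (0)·3 + (2)·y + (-3)·z = 0
Solving gives y = -3, z = -2.
Check: G·(3, -3, -2) = (6, -6, -4) = 2·(3, -3, -2).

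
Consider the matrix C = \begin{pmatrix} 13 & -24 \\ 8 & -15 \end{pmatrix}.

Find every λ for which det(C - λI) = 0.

det(C - λI) = (13 - λ)(-15 - λ) - (-24)·(8) = λ^2 + 2λ - 3.
This factors as (λ + 3)·(λ - 1) = 0.
Eigenvalues: -3, 1.

-3, 1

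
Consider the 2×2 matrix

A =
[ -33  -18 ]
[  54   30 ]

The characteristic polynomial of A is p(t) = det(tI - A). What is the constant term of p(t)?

p(t) = t^2 + 3t - 18.
The constant term is -18.

-18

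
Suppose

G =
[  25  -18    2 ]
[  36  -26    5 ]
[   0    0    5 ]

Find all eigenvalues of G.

Compute the characteristic polynomial p(lambda) = det(lambda·I - G).
Expanding the 3×3 determinant: p(lambda) = lambda^3 - 4·lambda^2 - 7·lambda + 10.
Rational-root test: lambda = 5 gives p(5) = 0.
Dividing by (lambda - 5) leaves lambda^2 + lambda - 2.
The quadratic factors as (lambda + 2)·(lambda - 1).
Eigenvalues: -2, 1, 5.

-2, 1, 5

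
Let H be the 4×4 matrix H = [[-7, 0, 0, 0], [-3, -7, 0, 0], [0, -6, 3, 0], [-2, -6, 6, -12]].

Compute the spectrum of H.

H is lower triangular, so its eigenvalues are the diagonal entries.
Diagonal: -7, -7, 3, -12.

-12, -7, -7, 3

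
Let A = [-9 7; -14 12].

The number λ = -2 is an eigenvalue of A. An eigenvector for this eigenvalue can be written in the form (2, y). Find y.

2

We need (A + 2I)v = 0.
A + 2I = [[-7, 7], [-14, 14]].
Row 1: (-7)·2 + (7)·y = 0
Row 2: (-14)·2 + (14)·y = 0
Solving gives y = 2.
Check: A·(2, 2) = (-4, -4) = -2·(2, 2).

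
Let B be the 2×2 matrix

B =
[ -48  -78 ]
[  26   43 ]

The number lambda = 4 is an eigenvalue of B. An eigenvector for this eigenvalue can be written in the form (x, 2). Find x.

We need (B - 4I)v = 0.
B - 4I = [[-52, -78], [26, 39]].
Row 1: (-52)·x + (-78)·2 = 0
Row 2: (26)·x + (39)·2 = 0
Solving gives x = -3.
Check: B·(-3, 2) = (-12, 8) = 4·(-3, 2).

-3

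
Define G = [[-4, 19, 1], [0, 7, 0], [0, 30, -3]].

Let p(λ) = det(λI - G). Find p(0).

p(0) = det(0·I − G) = det(−G) = (−1)^3·det(G).
det(G) = 84, so p(0) = -84.

-84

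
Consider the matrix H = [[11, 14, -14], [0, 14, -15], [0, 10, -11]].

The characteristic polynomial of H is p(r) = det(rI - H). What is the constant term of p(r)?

44

p(r) = r^3 - 14r^2 + 29r + 44.
The constant term is 44.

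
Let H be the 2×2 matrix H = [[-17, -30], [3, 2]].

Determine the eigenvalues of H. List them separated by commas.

-8, -7

det(H - tI) = (-17 - t)(2 - t) - (-30)·(3) = t^2 + 15t + 56.
This factors as (t + 8)·(t + 7) = 0.
Eigenvalues: -8, -7.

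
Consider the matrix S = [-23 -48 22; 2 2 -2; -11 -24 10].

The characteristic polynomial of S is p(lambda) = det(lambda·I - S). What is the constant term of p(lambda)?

p(lambda) = lambda^3 + 11·lambda^2 + 34·lambda + 24.
The constant term is 24.

24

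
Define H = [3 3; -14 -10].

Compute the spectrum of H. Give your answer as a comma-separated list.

det(H - lambda·I) = (3 - lambda)(-10 - lambda) - (3)·(-14) = lambda^2 + 7·lambda + 12.
This factors as (lambda + 4)·(lambda + 3) = 0.
Eigenvalues: -4, -3.

-4, -3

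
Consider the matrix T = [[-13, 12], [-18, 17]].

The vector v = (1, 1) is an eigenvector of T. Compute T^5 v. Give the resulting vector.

First find the eigenvalue: Tv = (-1, -1) = -1·(1, 1), so λ = -1.
Then T^5 v = λ^5·v = (-1)^5·(1, 1) = -1·(1, 1) = (-1, -1).

(-1, -1)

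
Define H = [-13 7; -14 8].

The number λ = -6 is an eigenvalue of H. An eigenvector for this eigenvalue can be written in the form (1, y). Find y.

1

We need (H + 6I)v = 0.
H + 6I = [[-7, 7], [-14, 14]].
Row 1: (-7)·1 + (7)·y = 0
Row 2: (-14)·1 + (14)·y = 0
Solving gives y = 1.
Check: H·(1, 1) = (-6, -6) = -6·(1, 1).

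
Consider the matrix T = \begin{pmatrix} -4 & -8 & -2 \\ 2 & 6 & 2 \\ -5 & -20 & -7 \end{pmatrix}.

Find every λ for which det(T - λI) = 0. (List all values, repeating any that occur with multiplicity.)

-2, -2, -1

Set up det(tI - T) = 0.
Expanding the 3×3 determinant: p(t) = t^3 + 5t^2 + 8t + 4.
Rational-root test: t = -1 gives p(-1) = 0.
Factor out (t + 1): p(t) = (t + 1)·(t^2 + 4t + 4).
The quadratic factor is (t + 2)^2.
Eigenvalues: -2, -2, -1.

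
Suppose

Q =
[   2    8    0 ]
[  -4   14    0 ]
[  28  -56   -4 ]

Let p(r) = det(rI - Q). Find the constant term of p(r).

240

p(r) = r^3 - 12r^2 - 4r + 240.
The constant term is 240.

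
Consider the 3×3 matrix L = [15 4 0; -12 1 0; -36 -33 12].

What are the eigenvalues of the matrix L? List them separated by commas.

Compute the characteristic polynomial p(λ) = det(λI - L).
Cofactor expansion gives p(λ) = λ^3 - 28λ^2 + 255λ - 756.
Since p(7) = 0, λ = 7 is a root.
Dividing by (λ - 7) leaves λ^2 - 21λ + 108.
The quadratic factors as (λ - 9)·(λ - 12).
Eigenvalues: 7, 9, 12.

7, 9, 12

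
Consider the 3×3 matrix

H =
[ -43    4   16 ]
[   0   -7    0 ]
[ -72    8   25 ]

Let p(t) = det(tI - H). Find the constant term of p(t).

539

p(t) = t^3 + 25t^2 + 203t + 539.
The constant term is 539.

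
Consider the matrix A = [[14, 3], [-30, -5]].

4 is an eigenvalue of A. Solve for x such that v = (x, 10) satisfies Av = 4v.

-3

We need (A - 4I)v = 0.
A - 4I = [[10, 3], [-30, -9]].
Row 1: (10)·x + (3)·10 = 0
Row 2: (-30)·x + (-9)·10 = 0
Solving gives x = -3.
Check: A·(-3, 10) = (-12, 40) = 4·(-3, 10).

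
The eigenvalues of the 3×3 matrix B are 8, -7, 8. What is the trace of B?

trace(B) is the sum of the eigenvalues: (8) + (-7) + (8) = 9.

9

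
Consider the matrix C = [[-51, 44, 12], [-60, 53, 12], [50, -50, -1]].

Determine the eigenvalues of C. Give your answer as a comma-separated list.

The characteristic polynomial is p(s) = det(sI - C).
Expanding along the first row, p(s) = s^3 - s^2 - 65s - 63.
Rational-root test: s = -7 gives p(-7) = 0.
Factor out (s + 7): p(s) = (s + 7)·(s^2 - 8s - 9).
The quadratic factors as (s + 1)·(s - 9).
Eigenvalues: -7, -1, 9.

-7, -1, 9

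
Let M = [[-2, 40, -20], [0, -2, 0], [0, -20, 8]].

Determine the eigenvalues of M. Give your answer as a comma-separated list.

Compute the characteristic polynomial p(t) = det(tI - M).
Expanding along the first row, p(t) = t^3 - 4t^2 - 28t - 32.
Try t = -2: p(-2) = 0, so -2 is a root.
Dividing by (t + 2) leaves t^2 - 6t - 16.
The quadratic factors as (t + 2)·(t - 8).
Eigenvalues: -2, -2, 8.

-2, -2, 8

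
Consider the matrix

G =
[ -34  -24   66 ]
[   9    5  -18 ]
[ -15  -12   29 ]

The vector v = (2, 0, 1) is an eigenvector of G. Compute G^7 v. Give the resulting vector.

(-2, 0, -1)

First find the eigenvalue: Gv = (-2, 0, -1) = -1·(2, 0, 1), so λ = -1.
Then G^7 v = λ^7·v = (-1)^7·(2, 0, 1) = -1·(2, 0, 1) = (-2, 0, -1).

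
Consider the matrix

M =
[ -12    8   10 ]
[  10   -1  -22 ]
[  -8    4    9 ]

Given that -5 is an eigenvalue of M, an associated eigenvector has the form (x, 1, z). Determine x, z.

We need (M + 5I)v = 0.
M + 5I = [[-7, 8, 10], [10, 4, -22], [-8, 4, 14]].
Row 1: (-7)·x + (8)·1 + (10)·z = 0
Row 2: (10)·x + (4)·1 + (-22)·z = 0
Row 3: (-8)·x + (4)·1 + (14)·z = 0
Solving gives x = 4, z = 2.
Check: M·(4, 1, 2) = (-20, -5, -10) = -5·(4, 1, 2).

4, 2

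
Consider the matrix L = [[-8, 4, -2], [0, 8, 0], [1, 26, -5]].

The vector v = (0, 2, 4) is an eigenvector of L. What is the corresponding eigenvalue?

8

Compute Lv: L·(0, 2, 4) = (0, 16, 32).
Since Lv = λv, compare component 2: 16 = λ·2, so λ = 8.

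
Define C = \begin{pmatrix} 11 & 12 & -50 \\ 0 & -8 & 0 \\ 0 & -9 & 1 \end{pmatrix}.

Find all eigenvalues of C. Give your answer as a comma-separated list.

-8, 1, 11

Compute the characteristic polynomial p(t) = det(tI - C).
Expanding the 3×3 determinant: p(t) = t^3 - 4t^2 - 85t + 88.
Since p(11) = 0, t = 11 is a root.
Dividing by (t - 11) leaves t^2 + 7t - 8.
The quadratic factors as (t + 8)·(t - 1).
Eigenvalues: -8, 1, 11.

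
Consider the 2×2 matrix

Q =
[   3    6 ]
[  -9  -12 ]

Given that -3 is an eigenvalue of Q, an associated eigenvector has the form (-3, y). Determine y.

3

We need (Q + 3I)v = 0.
Q + 3I = [[6, 6], [-9, -9]].
Row 1: (6)·-3 + (6)·y = 0
Row 2: (-9)·-3 + (-9)·y = 0
Solving gives y = 3.
Check: Q·(-3, 3) = (9, -9) = -3·(-3, 3).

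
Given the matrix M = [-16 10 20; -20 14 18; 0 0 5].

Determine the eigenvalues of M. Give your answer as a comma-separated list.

The characteristic polynomial is p(s) = det(sI - M).
Expanding the 3×3 determinant: p(s) = s^3 - 3s^2 - 34s + 120.
Try s = 5: p(5) = 0, so 5 is a root.
Dividing by (s - 5) leaves s^2 + 2s - 24.
The quadratic factors as (s + 6)·(s - 4).
Eigenvalues: -6, 4, 5.

-6, 4, 5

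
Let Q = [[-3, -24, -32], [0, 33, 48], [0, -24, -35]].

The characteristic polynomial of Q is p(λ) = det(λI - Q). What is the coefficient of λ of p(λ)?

p(λ) = λ^3 + 5λ^2 + 3λ - 9.
The coefficient of λ is 3.

3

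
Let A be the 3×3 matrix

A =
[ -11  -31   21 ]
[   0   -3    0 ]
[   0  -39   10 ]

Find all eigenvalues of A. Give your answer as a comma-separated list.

-11, -3, 10

Compute the characteristic polynomial p(lambda) = det(lambda·I - A).
Expanding along the first row, p(lambda) = lambda^3 + 4·lambda^2 - 107·lambda - 330.
Since p(-11) = 0, lambda = -11 is a root.
Factor out (lambda + 11): p(lambda) = (lambda + 11)·(lambda^2 - 7·lambda - 30).
The quadratic factors as (lambda + 3)·(lambda - 10).
Eigenvalues: -11, -3, 10.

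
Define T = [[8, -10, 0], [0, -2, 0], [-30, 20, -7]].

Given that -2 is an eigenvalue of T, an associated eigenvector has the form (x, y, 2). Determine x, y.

We need (T + 2I)v = 0.
T + 2I = [[10, -10, 0], [0, 0, 0], [-30, 20, -5]].
Row 1: (10)·x + (-10)·y + (0)·2 = 0
Row 2: (0)·x + (0)·y + (0)·2 = 0
Row 3: (-30)·x + (20)·y + (-5)·2 = 0
Solving gives x = -1, y = -1.
Check: T·(-1, -1, 2) = (2, 2, -4) = -2·(-1, -1, 2).

-1, -1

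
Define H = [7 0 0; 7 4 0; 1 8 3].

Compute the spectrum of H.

H is lower triangular, so its eigenvalues are the diagonal entries.
Diagonal: 7, 4, 3.

3, 4, 7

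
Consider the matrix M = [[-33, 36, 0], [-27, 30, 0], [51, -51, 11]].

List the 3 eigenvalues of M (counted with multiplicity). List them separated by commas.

-6, 3, 11

Compute the characteristic polynomial p(λ) = det(λI - M).
Expanding the 3×3 determinant: p(λ) = λ^3 - 8λ^2 - 51λ + 198.
Try λ = 11: p(11) = 0, so 11 is a root.
Factor out (λ - 11): p(λ) = (λ - 11)·(λ^2 + 3λ - 18).
The quadratic factors as (λ + 6)·(λ - 3).
Eigenvalues: -6, 3, 11.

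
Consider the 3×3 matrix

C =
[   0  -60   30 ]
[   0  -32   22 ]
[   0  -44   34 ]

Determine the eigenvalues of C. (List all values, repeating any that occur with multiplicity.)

Compute the characteristic polynomial p(lambda) = det(lambda·I - C).
Expanding the 3×3 determinant: p(lambda) = lambda^3 - 2·lambda^2 - 120·lambda.
Try lambda = 0: p(0) = 0, so 0 is a root.
Dividing by lambda leaves lambda^2 - 2·lambda - 120.
The quadratic factors as (lambda + 10)·(lambda - 12).
Eigenvalues: -10, 0, 12.

-10, 0, 12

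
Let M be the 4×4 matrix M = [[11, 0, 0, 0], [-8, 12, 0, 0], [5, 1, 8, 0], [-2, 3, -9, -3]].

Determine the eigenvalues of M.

M is lower triangular, so its eigenvalues are the diagonal entries.
Diagonal: 11, 12, 8, -3.

-3, 8, 11, 12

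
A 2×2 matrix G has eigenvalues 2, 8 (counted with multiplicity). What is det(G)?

det(G) is the product of the eigenvalues: (2) · (8) = 16.

16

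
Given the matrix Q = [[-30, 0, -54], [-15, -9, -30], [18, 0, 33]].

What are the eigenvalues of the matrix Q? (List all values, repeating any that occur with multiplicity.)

Set up det(λI - Q) = 0.
Cofactor expansion gives p(λ) = λ^3 + 6λ^2 - 45λ - 162.
Rational-root test: λ = -3 gives p(-3) = 0.
Factor out (λ + 3): p(λ) = (λ + 3)·(λ^2 + 3λ - 54).
The quadratic factors as (λ + 9)·(λ - 6).
Eigenvalues: -9, -3, 6.

-9, -3, 6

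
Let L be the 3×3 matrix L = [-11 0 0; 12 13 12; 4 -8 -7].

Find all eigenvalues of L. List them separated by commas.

-11, 1, 5

The characteristic polynomial is p(lambda) = det(lambda·I - L).
Cofactor expansion gives p(lambda) = lambda^3 + 5·lambda^2 - 61·lambda + 55.
Try lambda = 5: p(5) = 0, so 5 is a root.
Dividing by (lambda - 5) leaves lambda^2 + 10·lambda - 11.
The quadratic factors as (lambda + 11)·(lambda - 1).
Eigenvalues: -11, 1, 5.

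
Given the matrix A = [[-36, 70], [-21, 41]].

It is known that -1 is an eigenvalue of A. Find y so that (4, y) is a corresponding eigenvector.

2

We need (A + 1I)v = 0.
A + 1I = [[-35, 70], [-21, 42]].
Row 1: (-35)·4 + (70)·y = 0
Row 2: (-21)·4 + (42)·y = 0
Solving gives y = 2.
Check: A·(4, 2) = (-4, -2) = -1·(4, 2).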